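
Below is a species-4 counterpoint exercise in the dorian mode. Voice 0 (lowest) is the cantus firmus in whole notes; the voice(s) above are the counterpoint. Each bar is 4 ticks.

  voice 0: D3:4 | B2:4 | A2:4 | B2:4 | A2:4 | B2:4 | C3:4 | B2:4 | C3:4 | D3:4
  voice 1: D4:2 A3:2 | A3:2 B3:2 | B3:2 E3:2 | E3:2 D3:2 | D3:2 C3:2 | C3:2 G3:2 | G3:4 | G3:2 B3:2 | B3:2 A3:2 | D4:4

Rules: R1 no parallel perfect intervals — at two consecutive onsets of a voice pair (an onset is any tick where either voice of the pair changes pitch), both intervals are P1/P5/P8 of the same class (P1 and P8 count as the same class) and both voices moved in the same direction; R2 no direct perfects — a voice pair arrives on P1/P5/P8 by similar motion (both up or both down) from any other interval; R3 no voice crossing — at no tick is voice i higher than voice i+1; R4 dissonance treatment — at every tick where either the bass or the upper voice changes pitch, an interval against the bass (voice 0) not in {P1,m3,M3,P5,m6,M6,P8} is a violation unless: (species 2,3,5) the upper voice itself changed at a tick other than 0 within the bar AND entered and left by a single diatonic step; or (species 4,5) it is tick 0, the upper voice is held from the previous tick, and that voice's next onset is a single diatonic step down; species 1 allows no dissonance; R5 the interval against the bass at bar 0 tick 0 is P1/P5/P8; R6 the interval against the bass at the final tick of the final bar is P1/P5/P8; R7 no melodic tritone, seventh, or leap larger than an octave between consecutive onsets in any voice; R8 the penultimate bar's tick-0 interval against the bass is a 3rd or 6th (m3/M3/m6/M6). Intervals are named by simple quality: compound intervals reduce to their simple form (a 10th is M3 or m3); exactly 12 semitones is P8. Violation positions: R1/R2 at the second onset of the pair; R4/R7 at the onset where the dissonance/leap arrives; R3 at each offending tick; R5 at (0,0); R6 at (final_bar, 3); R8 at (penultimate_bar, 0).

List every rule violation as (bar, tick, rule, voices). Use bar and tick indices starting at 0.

bar 0: v0=D3 v1=D4 downbeat P8
bar 1: v0=B2 v1=A3 downbeat m7
bar 2: v0=A2 v1=B3 downbeat M2
bar 3: v0=B2 v1=E3 downbeat P4
bar 4: v0=A2 v1=D3 downbeat P4
bar 5: v0=B2 v1=C3 downbeat m2
bar 6: v0=C3 v1=G3 downbeat P5
bar 7: v0=B2 v1=G3 downbeat m6
bar 8: v0=C3 v1=B3 downbeat M7
bar 9: v0=D3 v1=D4 downbeat P8
  -> R4 @ bar 1 tick 0 v(0, 1): B2/A3 m7 untreated
  -> R4 @ bar 2 tick 0 v(0, 1): A2/B3 M2 untreated
  -> R4 @ bar 5 tick 0 v(0, 1): B2/C3 m2 untreated
  -> R8 @ bar 8 tick 0 v(0, 1): penult M7 not 3rd/6th
  -> R2 @ bar 9 tick 0 v(0, 1): C3/A3 M6 -> D3/D4 P8 similar

(1, 0, R4, (0, 1))
(2, 0, R4, (0, 1))
(5, 0, R4, (0, 1))
(8, 0, R8, (0, 1))
(9, 0, R2, (0, 1))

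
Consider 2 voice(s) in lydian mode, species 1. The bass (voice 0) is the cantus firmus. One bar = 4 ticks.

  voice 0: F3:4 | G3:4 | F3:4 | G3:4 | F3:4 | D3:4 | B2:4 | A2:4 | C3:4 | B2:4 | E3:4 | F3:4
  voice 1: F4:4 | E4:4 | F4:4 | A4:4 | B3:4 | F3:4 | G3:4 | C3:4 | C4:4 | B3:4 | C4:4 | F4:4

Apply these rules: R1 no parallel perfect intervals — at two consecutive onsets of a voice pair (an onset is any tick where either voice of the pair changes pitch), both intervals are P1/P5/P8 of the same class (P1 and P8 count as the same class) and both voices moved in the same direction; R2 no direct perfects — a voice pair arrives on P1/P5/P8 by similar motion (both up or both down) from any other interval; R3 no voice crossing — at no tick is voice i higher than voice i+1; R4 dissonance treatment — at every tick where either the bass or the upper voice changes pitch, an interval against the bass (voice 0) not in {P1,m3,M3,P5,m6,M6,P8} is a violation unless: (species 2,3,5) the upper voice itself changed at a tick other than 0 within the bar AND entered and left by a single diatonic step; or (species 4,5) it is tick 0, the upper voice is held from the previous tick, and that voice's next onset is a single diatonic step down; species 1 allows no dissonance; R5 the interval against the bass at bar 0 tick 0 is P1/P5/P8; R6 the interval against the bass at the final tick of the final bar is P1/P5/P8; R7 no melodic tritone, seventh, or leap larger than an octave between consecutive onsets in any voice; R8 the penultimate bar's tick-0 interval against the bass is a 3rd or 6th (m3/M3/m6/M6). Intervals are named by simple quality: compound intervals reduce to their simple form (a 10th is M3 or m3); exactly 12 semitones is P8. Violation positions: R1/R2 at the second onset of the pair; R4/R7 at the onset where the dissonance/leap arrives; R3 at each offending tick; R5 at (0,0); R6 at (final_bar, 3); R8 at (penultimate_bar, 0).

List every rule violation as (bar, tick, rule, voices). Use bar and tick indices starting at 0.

bar 0: v0=F3 v1=F4 downbeat P8
bar 1: v0=G3 v1=E4 downbeat M6
bar 2: v0=F3 v1=F4 downbeat P8
bar 3: v0=G3 v1=A4 downbeat M2
bar 4: v0=F3 v1=B3 downbeat TT
bar 5: v0=D3 v1=F3 downbeat m3
bar 6: v0=B2 v1=G3 downbeat m6
bar 7: v0=A2 v1=C3 downbeat m3
bar 8: v0=C3 v1=C4 downbeat P8
bar 9: v0=B2 v1=B3 downbeat P8
bar 10: v0=E3 v1=C4 downbeat m6
bar 11: v0=F3 v1=F4 downbeat P8
  -> R4 @ bar 3 tick 0 v(0, 1): G3/A4 M2 untreated
  -> R4 @ bar 4 tick 0 v(0, 1): F3/B3 TT untreated
  -> R7 @ bar 4 tick 0 v(1,): A4->B3 leap 10st
  -> R7 @ bar 5 tick 0 v(1,): B3->F3 leap 6st
  -> R2 @ bar 8 tick 0 v(0, 1): A2/C3 m3 -> C3/C4 P8 similar
  -> R1 @ bar 9 tick 0 v(0, 1): C3/C4 P8 -> B2/B3 P8 similar
  -> R2 @ bar 11 tick 0 v(0, 1): E3/C4 m6 -> F3/F4 P8 similar

(3, 0, R4, (0, 1))
(4, 0, R4, (0, 1))
(4, 0, R7, (1,))
(5, 0, R7, (1,))
(8, 0, R2, (0, 1))
(9, 0, R1, (0, 1))
(11, 0, R2, (0, 1))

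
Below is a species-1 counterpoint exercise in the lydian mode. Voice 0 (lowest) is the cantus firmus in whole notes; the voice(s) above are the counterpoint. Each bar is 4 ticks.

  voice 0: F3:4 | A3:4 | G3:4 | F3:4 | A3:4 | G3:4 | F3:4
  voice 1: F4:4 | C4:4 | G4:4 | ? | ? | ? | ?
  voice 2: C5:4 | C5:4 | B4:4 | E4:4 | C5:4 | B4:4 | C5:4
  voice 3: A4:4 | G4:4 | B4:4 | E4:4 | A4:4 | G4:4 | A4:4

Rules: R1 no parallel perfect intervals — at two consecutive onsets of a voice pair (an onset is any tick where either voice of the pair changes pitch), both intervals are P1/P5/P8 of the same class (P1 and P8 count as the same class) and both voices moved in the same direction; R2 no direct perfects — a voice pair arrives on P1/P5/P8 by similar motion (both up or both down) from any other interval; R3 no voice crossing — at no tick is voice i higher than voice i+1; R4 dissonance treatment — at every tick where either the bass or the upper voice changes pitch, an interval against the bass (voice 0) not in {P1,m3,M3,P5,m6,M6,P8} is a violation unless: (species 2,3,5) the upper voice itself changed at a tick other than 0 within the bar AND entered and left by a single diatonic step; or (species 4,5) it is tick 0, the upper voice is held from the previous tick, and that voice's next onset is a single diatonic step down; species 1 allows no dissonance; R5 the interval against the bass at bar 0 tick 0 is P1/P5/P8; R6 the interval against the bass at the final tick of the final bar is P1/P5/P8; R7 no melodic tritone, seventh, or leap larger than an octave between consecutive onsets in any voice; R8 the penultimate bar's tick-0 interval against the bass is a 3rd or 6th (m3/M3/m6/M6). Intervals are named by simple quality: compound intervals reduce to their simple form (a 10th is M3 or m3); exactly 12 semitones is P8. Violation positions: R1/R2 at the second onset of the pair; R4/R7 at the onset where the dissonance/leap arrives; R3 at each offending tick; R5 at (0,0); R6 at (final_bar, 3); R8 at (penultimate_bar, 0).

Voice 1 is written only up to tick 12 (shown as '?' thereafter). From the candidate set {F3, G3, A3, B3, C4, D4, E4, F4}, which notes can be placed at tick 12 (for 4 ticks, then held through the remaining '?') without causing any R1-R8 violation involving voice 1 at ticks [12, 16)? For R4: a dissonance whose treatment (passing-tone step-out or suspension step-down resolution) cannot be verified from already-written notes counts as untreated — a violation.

{D4}

F3: violates R1,R7
G3: violates R4
A3: violates R2,R7
B3: violates R4
C4: violates R2
D4: legal
E4: violates R2,R4
F4: violates R1,R3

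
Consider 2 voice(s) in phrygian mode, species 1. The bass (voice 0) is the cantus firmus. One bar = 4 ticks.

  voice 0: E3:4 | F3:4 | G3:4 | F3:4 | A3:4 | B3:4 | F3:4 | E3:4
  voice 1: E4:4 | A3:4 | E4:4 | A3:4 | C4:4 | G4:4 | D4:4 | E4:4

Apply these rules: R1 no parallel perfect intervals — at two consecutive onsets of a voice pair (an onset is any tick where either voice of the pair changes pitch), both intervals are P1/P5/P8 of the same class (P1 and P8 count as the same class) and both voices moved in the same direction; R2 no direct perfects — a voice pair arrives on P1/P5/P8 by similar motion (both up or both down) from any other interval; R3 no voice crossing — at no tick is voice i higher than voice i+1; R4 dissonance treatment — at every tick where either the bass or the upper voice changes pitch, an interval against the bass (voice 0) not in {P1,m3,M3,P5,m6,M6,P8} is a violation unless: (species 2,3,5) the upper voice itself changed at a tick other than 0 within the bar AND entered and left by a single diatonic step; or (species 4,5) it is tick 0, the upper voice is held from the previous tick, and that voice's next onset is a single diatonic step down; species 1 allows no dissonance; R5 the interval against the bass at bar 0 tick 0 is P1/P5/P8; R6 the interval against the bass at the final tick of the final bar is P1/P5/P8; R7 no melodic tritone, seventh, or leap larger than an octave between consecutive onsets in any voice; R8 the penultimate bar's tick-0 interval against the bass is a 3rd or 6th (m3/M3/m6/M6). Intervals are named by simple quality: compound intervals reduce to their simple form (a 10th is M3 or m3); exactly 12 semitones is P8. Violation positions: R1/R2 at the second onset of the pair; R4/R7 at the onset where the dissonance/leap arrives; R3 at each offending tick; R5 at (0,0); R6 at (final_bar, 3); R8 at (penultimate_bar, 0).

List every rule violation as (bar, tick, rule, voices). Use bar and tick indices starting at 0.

bar 0: v0=E3 v1=E4 downbeat P8
bar 1: v0=F3 v1=A3 downbeat M3
bar 2: v0=G3 v1=E4 downbeat M6
bar 3: v0=F3 v1=A3 downbeat M3
bar 4: v0=A3 v1=C4 downbeat m3
bar 5: v0=B3 v1=G4 downbeat m6
bar 6: v0=F3 v1=D4 downbeat M6
bar 7: v0=E3 v1=E4 downbeat P8
  -> R7 @ bar 6 tick 0 v(0,): B3->F3 leap 6st

(6, 0, R7, (0,))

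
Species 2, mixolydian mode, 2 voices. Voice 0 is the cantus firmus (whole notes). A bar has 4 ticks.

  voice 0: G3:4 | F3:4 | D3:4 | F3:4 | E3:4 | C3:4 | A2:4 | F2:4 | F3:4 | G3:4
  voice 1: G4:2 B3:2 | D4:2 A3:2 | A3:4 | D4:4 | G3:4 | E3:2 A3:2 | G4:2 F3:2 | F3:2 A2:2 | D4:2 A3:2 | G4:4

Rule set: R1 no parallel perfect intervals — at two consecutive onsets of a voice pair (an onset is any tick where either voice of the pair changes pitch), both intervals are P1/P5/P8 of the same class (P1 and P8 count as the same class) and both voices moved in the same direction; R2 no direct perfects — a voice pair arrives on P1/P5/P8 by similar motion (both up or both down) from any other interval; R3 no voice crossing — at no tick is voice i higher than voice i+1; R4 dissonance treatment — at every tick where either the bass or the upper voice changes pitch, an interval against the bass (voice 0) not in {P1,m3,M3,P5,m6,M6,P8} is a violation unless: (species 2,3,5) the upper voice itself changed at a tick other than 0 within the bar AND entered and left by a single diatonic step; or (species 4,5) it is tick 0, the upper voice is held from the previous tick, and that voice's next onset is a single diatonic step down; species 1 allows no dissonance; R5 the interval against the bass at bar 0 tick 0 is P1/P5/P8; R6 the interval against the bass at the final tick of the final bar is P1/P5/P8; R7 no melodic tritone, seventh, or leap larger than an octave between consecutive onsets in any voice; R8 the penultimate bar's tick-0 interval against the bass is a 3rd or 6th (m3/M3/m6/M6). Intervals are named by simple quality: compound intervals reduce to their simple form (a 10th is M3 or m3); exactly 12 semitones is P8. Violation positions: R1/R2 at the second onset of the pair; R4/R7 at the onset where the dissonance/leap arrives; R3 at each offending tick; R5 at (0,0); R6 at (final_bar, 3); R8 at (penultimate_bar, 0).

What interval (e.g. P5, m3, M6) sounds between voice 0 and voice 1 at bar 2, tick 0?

P5

voice 0=D3 voice 1=A3 -> P5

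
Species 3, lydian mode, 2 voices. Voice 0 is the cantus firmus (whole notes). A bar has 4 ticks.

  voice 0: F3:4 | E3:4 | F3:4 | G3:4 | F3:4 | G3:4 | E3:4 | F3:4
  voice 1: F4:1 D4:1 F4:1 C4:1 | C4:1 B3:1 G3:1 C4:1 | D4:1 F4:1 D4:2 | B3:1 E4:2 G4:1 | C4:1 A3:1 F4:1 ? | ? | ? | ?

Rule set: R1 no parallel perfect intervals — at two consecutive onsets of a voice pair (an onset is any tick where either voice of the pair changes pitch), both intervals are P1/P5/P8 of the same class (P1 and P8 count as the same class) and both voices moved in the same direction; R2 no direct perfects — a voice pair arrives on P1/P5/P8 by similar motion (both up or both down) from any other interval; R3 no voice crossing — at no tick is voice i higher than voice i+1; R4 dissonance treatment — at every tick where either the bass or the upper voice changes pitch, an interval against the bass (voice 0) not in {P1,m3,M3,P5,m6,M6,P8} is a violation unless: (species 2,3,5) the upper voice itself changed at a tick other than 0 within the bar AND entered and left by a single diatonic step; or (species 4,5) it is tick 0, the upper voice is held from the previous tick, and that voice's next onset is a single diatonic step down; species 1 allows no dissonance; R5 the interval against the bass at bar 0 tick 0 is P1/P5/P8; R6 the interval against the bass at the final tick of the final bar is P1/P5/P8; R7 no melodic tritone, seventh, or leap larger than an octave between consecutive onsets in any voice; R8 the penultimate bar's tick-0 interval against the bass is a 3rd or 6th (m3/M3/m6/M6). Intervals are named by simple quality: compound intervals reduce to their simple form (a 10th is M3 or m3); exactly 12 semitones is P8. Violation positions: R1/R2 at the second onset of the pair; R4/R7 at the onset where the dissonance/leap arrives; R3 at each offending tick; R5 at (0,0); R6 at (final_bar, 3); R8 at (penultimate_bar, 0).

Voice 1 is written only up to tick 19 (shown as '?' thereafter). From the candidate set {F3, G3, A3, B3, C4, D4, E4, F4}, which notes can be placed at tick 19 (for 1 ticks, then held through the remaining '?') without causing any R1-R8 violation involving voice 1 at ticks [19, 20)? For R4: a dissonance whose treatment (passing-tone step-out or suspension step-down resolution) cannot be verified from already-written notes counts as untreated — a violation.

{A3, C4, D4, F3, F4}

F3: legal
G3: violates R4,R7
A3: legal
B3: violates R4,R7
C4: legal
D4: legal
E4: violates R4
F4: legal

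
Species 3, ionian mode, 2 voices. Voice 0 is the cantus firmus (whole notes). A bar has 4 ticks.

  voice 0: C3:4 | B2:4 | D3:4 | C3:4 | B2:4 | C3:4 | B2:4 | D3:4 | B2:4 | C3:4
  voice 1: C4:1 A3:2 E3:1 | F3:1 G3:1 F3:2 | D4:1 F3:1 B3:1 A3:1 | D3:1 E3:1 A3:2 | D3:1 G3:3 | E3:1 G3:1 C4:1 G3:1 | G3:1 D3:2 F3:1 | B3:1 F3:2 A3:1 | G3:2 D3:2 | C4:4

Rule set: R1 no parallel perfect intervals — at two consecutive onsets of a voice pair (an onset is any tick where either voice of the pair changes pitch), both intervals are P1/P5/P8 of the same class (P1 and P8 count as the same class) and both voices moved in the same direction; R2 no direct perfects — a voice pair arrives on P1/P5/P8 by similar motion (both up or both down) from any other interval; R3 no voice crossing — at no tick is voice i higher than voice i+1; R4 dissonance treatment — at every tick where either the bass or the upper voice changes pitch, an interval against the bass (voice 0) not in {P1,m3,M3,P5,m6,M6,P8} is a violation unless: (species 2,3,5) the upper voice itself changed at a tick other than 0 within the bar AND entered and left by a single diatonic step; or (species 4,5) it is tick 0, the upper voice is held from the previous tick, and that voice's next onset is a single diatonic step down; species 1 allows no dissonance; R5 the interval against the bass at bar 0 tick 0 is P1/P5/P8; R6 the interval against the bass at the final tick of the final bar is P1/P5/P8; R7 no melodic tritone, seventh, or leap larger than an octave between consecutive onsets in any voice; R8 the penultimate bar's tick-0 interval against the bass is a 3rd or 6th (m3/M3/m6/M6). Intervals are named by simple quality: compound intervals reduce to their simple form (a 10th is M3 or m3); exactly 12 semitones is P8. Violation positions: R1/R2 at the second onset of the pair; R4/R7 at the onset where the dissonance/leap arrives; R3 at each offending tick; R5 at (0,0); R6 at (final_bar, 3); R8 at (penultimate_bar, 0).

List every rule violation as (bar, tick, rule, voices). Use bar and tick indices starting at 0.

bar 0: v0=C3 v1=C4 downbeat P8
bar 1: v0=B2 v1=F3 downbeat TT
bar 2: v0=D3 v1=D4 downbeat P8
bar 3: v0=C3 v1=D3 downbeat M2
bar 4: v0=B2 v1=D3 downbeat m3
bar 5: v0=C3 v1=E3 downbeat M3
bar 6: v0=B2 v1=G3 downbeat m6
bar 7: v0=D3 v1=B3 downbeat M6
bar 8: v0=B2 v1=G3 downbeat m6
bar 9: v0=C3 v1=C4 downbeat P8
  -> R4 @ bar 1 tick 0 v(0, 1): B2/F3 TT untreated
  -> R4 @ bar 1 tick 2 v(0, 1): B2/F3 TT untreated
  -> R2 @ bar 2 tick 0 v(0, 1): B2/F3 TT -> D3/D4 P8 similar
  -> R7 @ bar 2 tick 2 v(1,): F3->B3 leap 6st
  -> R4 @ bar 3 tick 0 v(0, 1): C3/D3 M2 untreated
  -> R4 @ bar 6 tick 3 v(0, 1): B2/F3 TT untreated
  -> R7 @ bar 7 tick 0 v(1,): F3->B3 leap 6st
  -> R7 @ bar 7 tick 1 v(1,): B3->F3 leap 6st
  -> R2 @ bar 9 tick 0 v(0, 1): B2/D3 m3 -> C3/C4 P8 similar
  -> R7 @ bar 9 tick 0 v(1,): D3->C4 leap 10st

(1, 0, R4, (0, 1))
(1, 2, R4, (0, 1))
(2, 0, R2, (0, 1))
(2, 2, R7, (1,))
(3, 0, R4, (0, 1))
(6, 3, R4, (0, 1))
(7, 0, R7, (1,))
(7, 1, R7, (1,))
(9, 0, R2, (0, 1))
(9, 0, R7, (1,))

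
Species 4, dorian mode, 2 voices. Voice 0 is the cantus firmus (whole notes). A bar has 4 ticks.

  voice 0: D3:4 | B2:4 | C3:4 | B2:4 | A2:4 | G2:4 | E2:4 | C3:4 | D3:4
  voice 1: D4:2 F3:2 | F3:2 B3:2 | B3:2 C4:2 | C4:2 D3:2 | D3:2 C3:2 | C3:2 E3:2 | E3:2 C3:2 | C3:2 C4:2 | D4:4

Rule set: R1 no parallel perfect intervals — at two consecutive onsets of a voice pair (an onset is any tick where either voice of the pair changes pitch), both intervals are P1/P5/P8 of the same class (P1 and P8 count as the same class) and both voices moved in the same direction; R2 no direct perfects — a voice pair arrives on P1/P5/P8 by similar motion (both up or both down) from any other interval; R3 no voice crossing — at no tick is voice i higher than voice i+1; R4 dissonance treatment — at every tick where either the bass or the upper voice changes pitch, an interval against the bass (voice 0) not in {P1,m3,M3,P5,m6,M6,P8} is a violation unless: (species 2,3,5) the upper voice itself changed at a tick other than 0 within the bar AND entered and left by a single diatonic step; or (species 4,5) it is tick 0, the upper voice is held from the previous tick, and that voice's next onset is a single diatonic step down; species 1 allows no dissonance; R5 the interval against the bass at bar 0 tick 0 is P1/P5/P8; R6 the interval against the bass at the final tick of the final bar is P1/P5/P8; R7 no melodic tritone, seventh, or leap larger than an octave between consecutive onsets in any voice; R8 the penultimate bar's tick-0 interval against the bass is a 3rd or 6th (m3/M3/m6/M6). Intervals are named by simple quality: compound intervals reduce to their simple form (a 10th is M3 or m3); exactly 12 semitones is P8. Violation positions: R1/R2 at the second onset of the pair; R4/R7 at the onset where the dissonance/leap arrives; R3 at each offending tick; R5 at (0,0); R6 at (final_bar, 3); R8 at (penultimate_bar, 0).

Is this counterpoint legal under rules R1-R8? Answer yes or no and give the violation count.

bar 0: v0=D3 v1=D4 (P8)
bar 1: v0=B2 v1=F3 (TT)
bar 2: v0=C3 v1=B3 (M7)
bar 3: v0=B2 v1=C4 (m2)
bar 4: v0=A2 v1=D3 (P4)
bar 5: v0=G2 v1=C3 (P4)
bar 6: v0=E2 v1=E3 (P8)
bar 7: v0=C3 v1=C3 (P1)
bar 8: v0=D3 v1=D4 (P8)
  R4 @ bar1.0: B2/F3 TT untreated
  R7 @ bar1.2: F3->B3 leap 6st
  R4 @ bar2.0: C3/B3 M7 untreated
  R4 @ bar3.0: B2/C4 m2 untreated
  R7 @ bar3.2: C4->D3 leap 10st
  R4 @ bar5.0: G2/C3 P4 untreated
  R8 @ bar7.0: penult P1 not 3rd/6th
  R1 @ bar8.0: C3/C4 P8 -> D3/D4 P8 similar

No (8 violations)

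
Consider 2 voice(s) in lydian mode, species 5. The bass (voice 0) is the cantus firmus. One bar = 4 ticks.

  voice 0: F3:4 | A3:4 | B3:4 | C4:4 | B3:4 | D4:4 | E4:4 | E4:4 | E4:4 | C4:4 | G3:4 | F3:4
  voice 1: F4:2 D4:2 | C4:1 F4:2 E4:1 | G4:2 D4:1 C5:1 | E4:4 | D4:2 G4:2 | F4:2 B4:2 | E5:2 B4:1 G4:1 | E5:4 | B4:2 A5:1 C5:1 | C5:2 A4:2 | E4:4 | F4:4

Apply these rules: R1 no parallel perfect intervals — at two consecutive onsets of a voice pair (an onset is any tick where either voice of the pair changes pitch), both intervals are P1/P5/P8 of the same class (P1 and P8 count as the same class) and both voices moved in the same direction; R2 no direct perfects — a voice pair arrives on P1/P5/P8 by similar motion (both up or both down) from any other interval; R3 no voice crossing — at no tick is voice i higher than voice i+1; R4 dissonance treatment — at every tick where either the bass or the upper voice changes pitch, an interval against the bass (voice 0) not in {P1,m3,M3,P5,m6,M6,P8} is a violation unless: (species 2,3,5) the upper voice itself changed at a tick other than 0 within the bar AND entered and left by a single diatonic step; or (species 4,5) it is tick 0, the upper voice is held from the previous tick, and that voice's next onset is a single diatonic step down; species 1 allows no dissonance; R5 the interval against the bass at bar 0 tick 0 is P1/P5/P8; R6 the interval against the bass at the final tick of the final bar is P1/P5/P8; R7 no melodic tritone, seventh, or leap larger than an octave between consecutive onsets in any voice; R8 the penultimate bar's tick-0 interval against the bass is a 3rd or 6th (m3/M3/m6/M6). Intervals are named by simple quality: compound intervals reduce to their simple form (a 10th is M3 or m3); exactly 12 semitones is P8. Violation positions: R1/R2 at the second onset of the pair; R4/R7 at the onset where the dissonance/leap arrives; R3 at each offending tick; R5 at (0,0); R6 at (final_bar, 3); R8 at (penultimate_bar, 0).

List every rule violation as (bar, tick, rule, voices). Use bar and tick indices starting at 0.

bar 0: v0=F3 v1=F4 downbeat P8
bar 1: v0=A3 v1=C4 downbeat m3
bar 2: v0=B3 v1=G4 downbeat m6
bar 3: v0=C4 v1=E4 downbeat M3
bar 4: v0=B3 v1=D4 downbeat m3
bar 5: v0=D4 v1=F4 downbeat m3
bar 6: v0=E4 v1=E5 downbeat P8
bar 7: v0=E4 v1=E5 downbeat P8
bar 8: v0=E4 v1=B4 downbeat P5
bar 9: v0=C4 v1=C5 downbeat P8
bar 10: v0=G3 v1=E4 downbeat M6
bar 11: v0=F3 v1=F4 downbeat P8
  -> R4 @ bar 2 tick 3 v(0, 1): B3/C5 m2 untreated
  -> R7 @ bar 2 tick 3 v(1,): D4->C5 leap 10st
  -> R7 @ bar 5 tick 2 v(1,): F4->B4 leap 6st
  -> R2 @ bar 6 tick 0 v(0, 1): D4/B4 M6 -> E4/E5 P8 similar
  -> R4 @ bar 8 tick 2 v(0, 1): E4/A5 P4 untreated
  -> R7 @ bar 8 tick 2 v(1,): B4->A5 leap 10st

(2, 3, R4, (0, 1))
(2, 3, R7, (1,))
(5, 2, R7, (1,))
(6, 0, R2, (0, 1))
(8, 2, R4, (0, 1))
(8, 2, R7, (1,))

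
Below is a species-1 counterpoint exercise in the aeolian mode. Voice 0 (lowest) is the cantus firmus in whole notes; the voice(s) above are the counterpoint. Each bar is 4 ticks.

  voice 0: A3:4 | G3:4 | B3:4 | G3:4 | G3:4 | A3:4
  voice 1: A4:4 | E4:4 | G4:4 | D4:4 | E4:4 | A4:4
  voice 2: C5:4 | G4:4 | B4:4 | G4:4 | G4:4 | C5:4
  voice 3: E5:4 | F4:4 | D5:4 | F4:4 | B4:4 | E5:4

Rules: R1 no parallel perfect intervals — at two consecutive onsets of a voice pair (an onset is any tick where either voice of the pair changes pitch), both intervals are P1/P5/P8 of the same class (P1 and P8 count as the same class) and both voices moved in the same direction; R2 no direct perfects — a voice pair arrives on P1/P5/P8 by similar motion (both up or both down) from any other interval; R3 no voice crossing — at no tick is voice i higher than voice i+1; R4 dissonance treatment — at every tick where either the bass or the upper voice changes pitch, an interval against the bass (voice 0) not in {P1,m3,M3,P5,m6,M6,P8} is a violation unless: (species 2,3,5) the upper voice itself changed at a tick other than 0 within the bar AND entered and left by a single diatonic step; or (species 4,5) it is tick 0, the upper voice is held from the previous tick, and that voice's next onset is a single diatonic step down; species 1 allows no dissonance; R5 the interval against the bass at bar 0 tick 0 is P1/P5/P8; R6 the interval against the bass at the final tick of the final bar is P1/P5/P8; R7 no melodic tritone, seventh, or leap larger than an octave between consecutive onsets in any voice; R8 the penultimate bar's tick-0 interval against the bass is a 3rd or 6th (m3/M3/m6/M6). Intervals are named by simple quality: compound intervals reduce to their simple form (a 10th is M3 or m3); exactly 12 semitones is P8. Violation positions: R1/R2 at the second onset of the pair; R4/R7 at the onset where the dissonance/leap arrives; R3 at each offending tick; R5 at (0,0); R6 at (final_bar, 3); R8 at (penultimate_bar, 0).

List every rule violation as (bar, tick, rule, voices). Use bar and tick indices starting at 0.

(0, 0, R5, (0, 2))
(1, 0, R2, (0, 2))
(1, 0, R3, (2, 3))
(1, 0, R4, (0, 3))
(1, 0, R7, (3,))
(1, 1, R3, (2, 3))
(1, 2, R3, (2, 3))
(1, 3, R3, (2, 3))
(2, 0, R1, (0, 2))
(2, 0, R2, (1, 3))
(3, 0, R1, (0, 2))
(3, 0, R2, (0, 1))
(3, 0, R3, (2, 3))
(3, 0, R4, (0, 3))
(3, 1, R3, (2, 3))
(3, 2, R3, (2, 3))
(3, 3, R3, (2, 3))
(4, 0, R2, (1, 3))
(4, 0, R7, (3,))
(4, 0, R8, (0, 2))
(5, 0, R1, (1, 3))
(5, 0, R2, (0, 1))
(5, 0, R2, (0, 3))
(5, 3, R6, (0, 2))

bar 0: v0=A3 v1=A4 v2=C5 v3=E5 downbeat P5
bar 1: v0=G3 v1=E4 v2=G4 v3=F4 downbeat m7
bar 2: v0=B3 v1=G4 v2=B4 v3=D5 downbeat m3
bar 3: v0=G3 v1=D4 v2=G4 v3=F4 downbeat m7
bar 4: v0=G3 v1=E4 v2=G4 v3=B4 downbeat M3
bar 5: v0=A3 v1=A4 v2=C5 v3=E5 downbeat P5
  -> R5 @ bar 0 tick 0 v(0, 2): opens on m3
  -> R2 @ bar 1 tick 0 v(0, 2): A3/C5 m3 -> G3/G4 P8 similar
  -> R3 @ bar 1 tick 0 v(2, 3): G4 above F4
  -> R4 @ bar 1 tick 0 v(0, 3): G3/F4 m7 untreated
  -> R7 @ bar 1 tick 0 v(3,): E5->F4 leap 11st
  -> R3 @ bar 1 tick 1 v(2, 3): G4 above F4
  -> R3 @ bar 1 tick 2 v(2, 3): G4 above F4
  -> R3 @ bar 1 tick 3 v(2, 3): G4 above F4
  -> R1 @ bar 2 tick 0 v(0, 2): G3/G4 P8 -> B3/B4 P8 similar
  -> R2 @ bar 2 tick 0 v(1, 3): E4/F4 m2 -> G4/D5 P5 similar
  -> R1 @ bar 3 tick 0 v(0, 2): B3/B4 P8 -> G3/G4 P8 similar
  -> R2 @ bar 3 tick 0 v(0, 1): B3/G4 m6 -> G3/D4 P5 similar
  -> R3 @ bar 3 tick 0 v(2, 3): G4 above F4
  -> R4 @ bar 3 tick 0 v(0, 3): G3/F4 m7 untreated
  -> R3 @ bar 3 tick 1 v(2, 3): G4 above F4
  -> R3 @ bar 3 tick 2 v(2, 3): G4 above F4
  -> R3 @ bar 3 tick 3 v(2, 3): G4 above F4
  -> R2 @ bar 4 tick 0 v(1, 3): D4/F4 m3 -> E4/B4 P5 similar
  -> R7 @ bar 4 tick 0 v(3,): F4->B4 leap 6st
  -> R8 @ bar 4 tick 0 v(0, 2): penult P8 not 3rd/6th
  -> R1 @ bar 5 tick 0 v(1, 3): E4/B4 P5 -> A4/E5 P5 similar
  -> R2 @ bar 5 tick 0 v(0, 1): G3/E4 M6 -> A3/A4 P8 similar
  -> R2 @ bar 5 tick 0 v(0, 3): G3/B4 M3 -> A3/E5 P5 similar
  -> R6 @ bar 5 tick 3 v(0, 2): closes on m3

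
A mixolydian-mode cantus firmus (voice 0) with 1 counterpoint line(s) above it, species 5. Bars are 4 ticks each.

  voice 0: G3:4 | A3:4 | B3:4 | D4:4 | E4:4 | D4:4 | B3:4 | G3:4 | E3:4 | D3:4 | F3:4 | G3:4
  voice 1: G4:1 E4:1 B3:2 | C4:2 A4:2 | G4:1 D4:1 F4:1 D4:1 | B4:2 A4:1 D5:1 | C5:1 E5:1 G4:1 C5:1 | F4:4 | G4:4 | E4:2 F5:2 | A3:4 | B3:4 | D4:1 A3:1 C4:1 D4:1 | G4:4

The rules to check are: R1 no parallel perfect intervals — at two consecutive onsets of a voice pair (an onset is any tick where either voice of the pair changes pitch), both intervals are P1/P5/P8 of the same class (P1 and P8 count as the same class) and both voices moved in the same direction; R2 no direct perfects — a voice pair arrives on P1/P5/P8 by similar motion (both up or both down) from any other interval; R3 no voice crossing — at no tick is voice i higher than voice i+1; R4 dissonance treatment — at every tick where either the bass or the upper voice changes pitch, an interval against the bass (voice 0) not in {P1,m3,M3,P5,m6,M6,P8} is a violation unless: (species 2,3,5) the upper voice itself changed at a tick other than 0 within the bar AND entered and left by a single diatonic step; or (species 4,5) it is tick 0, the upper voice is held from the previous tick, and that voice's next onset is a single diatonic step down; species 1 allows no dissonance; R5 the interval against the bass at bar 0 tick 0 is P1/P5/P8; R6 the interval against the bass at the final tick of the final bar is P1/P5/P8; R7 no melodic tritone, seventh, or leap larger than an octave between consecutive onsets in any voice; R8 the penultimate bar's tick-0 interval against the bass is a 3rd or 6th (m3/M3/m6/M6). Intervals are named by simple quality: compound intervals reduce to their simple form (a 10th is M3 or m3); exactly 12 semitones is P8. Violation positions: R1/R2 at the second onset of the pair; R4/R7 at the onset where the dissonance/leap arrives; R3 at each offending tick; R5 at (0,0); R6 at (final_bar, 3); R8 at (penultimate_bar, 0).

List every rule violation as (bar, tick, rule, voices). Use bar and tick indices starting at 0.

(2, 2, R4, (0, 1))
(7, 2, R4, (0, 1))
(7, 2, R7, (1,))
(8, 0, R4, (0, 1))
(8, 0, R7, (1,))
(11, 0, R2, (0, 1))

bar 0: v0=G3 v1=G4 downbeat P8
bar 1: v0=A3 v1=C4 downbeat m3
bar 2: v0=B3 v1=G4 downbeat m6
bar 3: v0=D4 v1=B4 downbeat M6
bar 4: v0=E4 v1=C5 downbeat m6
bar 5: v0=D4 v1=F4 downbeat m3
bar 6: v0=B3 v1=G4 downbeat m6
bar 7: v0=G3 v1=E4 downbeat M6
bar 8: v0=E3 v1=A3 downbeat P4
bar 9: v0=D3 v1=B3 downbeat M6
bar 10: v0=F3 v1=D4 downbeat M6
bar 11: v0=G3 v1=G4 downbeat P8
  -> R4 @ bar 2 tick 2 v(0, 1): B3/F4 TT untreated
  -> R4 @ bar 7 tick 2 v(0, 1): G3/F5 m7 untreated
  -> R7 @ bar 7 tick 2 v(1,): E4->F5 leap 13st
  -> R4 @ bar 8 tick 0 v(0, 1): E3/A3 P4 untreated
  -> R7 @ bar 8 tick 0 v(1,): F5->A3 leap 20st
  -> R2 @ bar 11 tick 0 v(0, 1): F3/D4 M6 -> G3/G4 P8 similar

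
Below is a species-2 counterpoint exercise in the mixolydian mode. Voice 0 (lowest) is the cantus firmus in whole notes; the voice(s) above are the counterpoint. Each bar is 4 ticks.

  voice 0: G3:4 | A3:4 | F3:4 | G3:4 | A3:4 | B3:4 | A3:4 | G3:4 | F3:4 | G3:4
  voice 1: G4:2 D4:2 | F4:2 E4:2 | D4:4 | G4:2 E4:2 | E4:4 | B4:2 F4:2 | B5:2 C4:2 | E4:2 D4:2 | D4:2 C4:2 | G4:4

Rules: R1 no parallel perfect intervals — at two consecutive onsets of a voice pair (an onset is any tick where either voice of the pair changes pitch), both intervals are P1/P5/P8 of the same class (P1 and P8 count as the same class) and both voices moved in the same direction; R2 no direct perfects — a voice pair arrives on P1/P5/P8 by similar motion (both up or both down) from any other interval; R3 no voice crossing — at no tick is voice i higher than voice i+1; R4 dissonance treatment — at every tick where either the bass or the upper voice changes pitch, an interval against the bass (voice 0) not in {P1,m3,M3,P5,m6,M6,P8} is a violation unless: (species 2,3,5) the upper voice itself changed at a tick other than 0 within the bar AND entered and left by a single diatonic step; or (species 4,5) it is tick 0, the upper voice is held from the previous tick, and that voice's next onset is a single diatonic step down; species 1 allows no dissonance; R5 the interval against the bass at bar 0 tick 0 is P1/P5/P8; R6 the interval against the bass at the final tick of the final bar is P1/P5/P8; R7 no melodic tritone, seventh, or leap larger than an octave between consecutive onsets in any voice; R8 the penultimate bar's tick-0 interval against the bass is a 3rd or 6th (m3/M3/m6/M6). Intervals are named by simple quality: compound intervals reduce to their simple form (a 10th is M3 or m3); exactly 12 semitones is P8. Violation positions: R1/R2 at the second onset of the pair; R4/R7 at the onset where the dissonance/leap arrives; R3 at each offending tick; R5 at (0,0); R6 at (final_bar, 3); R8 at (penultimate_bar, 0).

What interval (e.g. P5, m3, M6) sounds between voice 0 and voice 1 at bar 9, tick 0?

voice 0=G3 voice 1=G4 -> P8

P8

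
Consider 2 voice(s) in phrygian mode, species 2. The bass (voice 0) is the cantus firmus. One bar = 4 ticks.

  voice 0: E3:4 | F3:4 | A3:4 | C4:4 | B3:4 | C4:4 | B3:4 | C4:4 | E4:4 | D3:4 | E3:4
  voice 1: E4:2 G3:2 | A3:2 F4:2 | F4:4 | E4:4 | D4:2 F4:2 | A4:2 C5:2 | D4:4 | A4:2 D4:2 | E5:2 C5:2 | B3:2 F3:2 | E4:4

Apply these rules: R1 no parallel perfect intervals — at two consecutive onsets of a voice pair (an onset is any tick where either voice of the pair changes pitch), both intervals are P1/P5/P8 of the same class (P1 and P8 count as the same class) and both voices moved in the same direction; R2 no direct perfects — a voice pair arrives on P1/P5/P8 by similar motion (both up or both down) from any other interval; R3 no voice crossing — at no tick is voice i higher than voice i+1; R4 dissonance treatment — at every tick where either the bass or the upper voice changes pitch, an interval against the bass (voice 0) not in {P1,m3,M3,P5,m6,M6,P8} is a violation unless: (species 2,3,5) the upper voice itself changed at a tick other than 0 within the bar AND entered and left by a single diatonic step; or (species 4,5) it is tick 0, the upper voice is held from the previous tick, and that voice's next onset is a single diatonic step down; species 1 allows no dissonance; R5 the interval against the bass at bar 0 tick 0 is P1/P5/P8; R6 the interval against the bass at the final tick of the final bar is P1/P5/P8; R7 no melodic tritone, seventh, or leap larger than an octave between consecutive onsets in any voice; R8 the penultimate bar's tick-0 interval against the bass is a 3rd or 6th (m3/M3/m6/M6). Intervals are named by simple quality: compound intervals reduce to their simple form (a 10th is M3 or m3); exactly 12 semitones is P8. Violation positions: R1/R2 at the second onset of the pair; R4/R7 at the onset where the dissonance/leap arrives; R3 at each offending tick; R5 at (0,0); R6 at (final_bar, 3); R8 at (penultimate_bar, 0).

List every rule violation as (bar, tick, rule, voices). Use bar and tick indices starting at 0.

(4, 2, R4, (0, 1))
(6, 0, R7, (1,))
(7, 2, R4, (0, 1))
(8, 0, R2, (0, 1))
(8, 0, R7, (1,))
(9, 0, R7, (0,))
(9, 0, R7, (1,))
(9, 2, R7, (1,))
(10, 0, R2, (0, 1))
(10, 0, R7, (1,))

bar 0: v0=E3 v1=E4 downbeat P8
bar 1: v0=F3 v1=A3 downbeat M3
bar 2: v0=A3 v1=F4 downbeat m6
bar 3: v0=C4 v1=E4 downbeat M3
bar 4: v0=B3 v1=D4 downbeat m3
bar 5: v0=C4 v1=A4 downbeat M6
bar 6: v0=B3 v1=D4 downbeat m3
bar 7: v0=C4 v1=A4 downbeat M6
bar 8: v0=E4 v1=E5 downbeat P8
bar 9: v0=D3 v1=B3 downbeat M6
bar 10: v0=E3 v1=E4 downbeat P8
  -> R4 @ bar 4 tick 2 v(0, 1): B3/F4 TT untreated
  -> R7 @ bar 6 tick 0 v(1,): C5->D4 leap 10st
  -> R4 @ bar 7 tick 2 v(0, 1): C4/D4 M2 untreated
  -> R2 @ bar 8 tick 0 v(0, 1): C4/D4 M2 -> E4/E5 P8 similar
  -> R7 @ bar 8 tick 0 v(1,): D4->E5 leap 14st
  -> R7 @ bar 9 tick 0 v(0,): E4->D3 leap 14st
  -> R7 @ bar 9 tick 0 v(1,): C5->B3 leap 13st
  -> R7 @ bar 9 tick 2 v(1,): B3->F3 leap 6st
  -> R2 @ bar 10 tick 0 v(0, 1): D3/F3 m3 -> E3/E4 P8 similar
  -> R7 @ bar 10 tick 0 v(1,): F3->E4 leap 11st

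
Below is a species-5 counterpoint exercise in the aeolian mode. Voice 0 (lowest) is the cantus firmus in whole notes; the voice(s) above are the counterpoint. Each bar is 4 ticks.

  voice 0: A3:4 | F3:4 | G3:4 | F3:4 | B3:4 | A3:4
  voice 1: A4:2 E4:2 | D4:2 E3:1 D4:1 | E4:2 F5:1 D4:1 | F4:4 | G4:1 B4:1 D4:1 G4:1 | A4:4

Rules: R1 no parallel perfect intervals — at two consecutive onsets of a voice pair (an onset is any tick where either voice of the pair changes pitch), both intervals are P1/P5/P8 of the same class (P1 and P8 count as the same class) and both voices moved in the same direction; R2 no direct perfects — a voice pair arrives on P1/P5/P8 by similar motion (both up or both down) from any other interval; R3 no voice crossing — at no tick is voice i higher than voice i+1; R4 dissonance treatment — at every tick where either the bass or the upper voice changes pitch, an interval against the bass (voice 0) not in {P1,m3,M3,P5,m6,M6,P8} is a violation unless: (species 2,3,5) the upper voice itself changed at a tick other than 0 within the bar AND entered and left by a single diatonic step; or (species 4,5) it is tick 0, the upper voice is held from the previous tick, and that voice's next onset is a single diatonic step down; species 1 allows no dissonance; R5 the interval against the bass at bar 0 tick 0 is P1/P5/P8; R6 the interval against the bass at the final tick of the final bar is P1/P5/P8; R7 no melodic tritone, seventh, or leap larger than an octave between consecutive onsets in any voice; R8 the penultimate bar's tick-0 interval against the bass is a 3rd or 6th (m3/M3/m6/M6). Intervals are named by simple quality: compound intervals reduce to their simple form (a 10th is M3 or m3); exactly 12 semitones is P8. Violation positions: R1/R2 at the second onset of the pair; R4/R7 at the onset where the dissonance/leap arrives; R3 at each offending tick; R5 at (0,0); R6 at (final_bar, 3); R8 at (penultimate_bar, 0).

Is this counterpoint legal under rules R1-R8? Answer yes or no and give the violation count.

No (8 violations)

bar 0: v0=A3 v1=A4 (P8)
bar 1: v0=F3 v1=D4 (M6)
bar 2: v0=G3 v1=E4 (M6)
bar 3: v0=F3 v1=F4 (P8)
bar 4: v0=B3 v1=G4 (m6)
bar 5: v0=A3 v1=A4 (P8)
  R3 @ bar1.2: F3 above E3
  R4 @ bar1.2: F3/E3 m2 untreated
  R7 @ bar1.2: D4->E3 leap 10st
  R7 @ bar1.3: E3->D4 leap 10st
  R4 @ bar2.2: G3/F5 m7 untreated
  R7 @ bar2.2: E4->F5 leap 13st
  R7 @ bar2.3: F5->D4 leap 15st
  R7 @ bar4.0: F3->B3 leap 6st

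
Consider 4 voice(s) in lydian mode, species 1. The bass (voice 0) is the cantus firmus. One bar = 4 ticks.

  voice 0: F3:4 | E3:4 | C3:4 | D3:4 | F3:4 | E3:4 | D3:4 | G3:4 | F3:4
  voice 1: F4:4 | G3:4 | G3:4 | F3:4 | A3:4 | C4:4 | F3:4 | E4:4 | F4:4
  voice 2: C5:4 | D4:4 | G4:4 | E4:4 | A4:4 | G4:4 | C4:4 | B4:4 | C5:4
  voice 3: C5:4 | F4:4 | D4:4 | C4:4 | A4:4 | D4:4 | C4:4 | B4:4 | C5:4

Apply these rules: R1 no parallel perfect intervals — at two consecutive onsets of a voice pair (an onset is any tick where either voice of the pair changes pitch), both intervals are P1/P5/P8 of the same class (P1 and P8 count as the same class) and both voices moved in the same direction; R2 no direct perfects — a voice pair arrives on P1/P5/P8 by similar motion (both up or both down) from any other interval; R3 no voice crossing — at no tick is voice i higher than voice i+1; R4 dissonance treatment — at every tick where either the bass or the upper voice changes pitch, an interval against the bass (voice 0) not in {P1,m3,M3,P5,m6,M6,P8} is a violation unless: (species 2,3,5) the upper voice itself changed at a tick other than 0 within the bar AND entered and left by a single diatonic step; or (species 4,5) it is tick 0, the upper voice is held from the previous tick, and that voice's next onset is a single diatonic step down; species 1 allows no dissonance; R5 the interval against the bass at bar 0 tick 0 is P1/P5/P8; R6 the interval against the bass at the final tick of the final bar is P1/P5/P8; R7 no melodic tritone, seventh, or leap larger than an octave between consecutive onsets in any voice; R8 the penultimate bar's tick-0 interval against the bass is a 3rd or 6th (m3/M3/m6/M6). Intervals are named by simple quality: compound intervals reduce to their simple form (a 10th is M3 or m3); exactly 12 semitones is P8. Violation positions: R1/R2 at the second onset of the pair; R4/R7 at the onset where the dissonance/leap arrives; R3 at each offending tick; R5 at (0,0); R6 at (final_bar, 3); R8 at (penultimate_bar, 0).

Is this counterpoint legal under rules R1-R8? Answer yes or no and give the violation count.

No (39 violations)

bar 0: v0=F3 v1=F4 v2=C5 v3=C5 (P5)
bar 1: v0=E3 v1=G3 v2=D4 v3=F4 (m2)
bar 2: v0=C3 v1=G3 v2=G4 v3=D4 (M2)
bar 3: v0=D3 v1=F3 v2=E4 v3=C4 (m7)
bar 4: v0=F3 v1=A3 v2=A4 v3=A4 (M3)
bar 5: v0=E3 v1=C4 v2=G4 v3=D4 (m7)
bar 6: v0=D3 v1=F3 v2=C4 v3=C4 (m7)
bar 7: v0=G3 v1=E4 v2=B4 v3=B4 (M3)
bar 8: v0=F3 v1=F4 v2=C5 v3=C5 (P5)
  R1 @ bar1.0: F4/C5 P5 -> G3/D4 P5 similar
  R4 @ bar1.0: E3/D4 m7 untreated
  R4 @ bar1.0: E3/F4 m2 untreated
  R7 @ bar1.0: F4->G3 leap 10st
  R7 @ bar1.0: C5->D4 leap 10st
  R3 @ bar2.0: G4 above D4
  R4 @ bar2.0: C3/D4 M2 untreated
  R3 @ bar2.1: G4 above D4
  R3 @ bar2.2: G4 above D4
  R3 @ bar2.3: G4 above D4
  R1 @ bar3.0: G3/D4 P5 -> F3/C4 P5 similar
  R3 @ bar3.0: E4 above C4
  R4 @ bar3.0: D3/E4 M2 untreated
  R4 @ bar3.0: D3/C4 m7 untreated
  R3 @ bar3.1: E4 above C4
  R3 @ bar3.2: E4 above C4
  R3 @ bar3.3: E4 above C4
  R2 @ bar4.0: F3/E4 M7 -> A3/A4 P8 similar
  R2 @ bar4.0: F3/C4 P5 -> A3/A4 P8 similar
  R2 @ bar4.0: E4/C4 M3 -> A4/A4 P1 similar
  R3 @ bar5.0: G4 above D4
  R4 @ bar5.0: E3/D4 m7 untreated
  R3 @ bar5.1: G4 above D4
  R3 @ bar5.2: G4 above D4
  R3 @ bar5.3: G4 above D4
  R1 @ bar6.0: C4/G4 P5 -> F3/C4 P5 similar
  R2 @ bar6.0: C4/D4 M2 -> F3/C4 P5 similar
  R2 @ bar6.0: G4/D4 P4 -> C4/C4 P1 similar
  R4 @ bar6.0: D3/C4 m7 untreated
  R4 @ bar6.0: D3/C4 m7 untreated
  R1 @ bar7.0: F3/C4 P5 -> E4/B4 P5 similar
  R1 @ bar7.0: F3/C4 P5 -> E4/B4 P5 similar
  R1 @ bar7.0: C4/C4 P1 -> B4/B4 P1 similar
  R7 @ bar7.0: F3->E4 leap 11st
  R7 @ bar7.0: C4->B4 leap 11st
  R7 @ bar7.0: C4->B4 leap 11st
  R1 @ bar8.0: E4/B4 P5 -> F4/C5 P5 similar
  R1 @ bar8.0: E4/B4 P5 -> F4/C5 P5 similar
  R1 @ bar8.0: B4/B4 P1 -> C5/C5 P1 similar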